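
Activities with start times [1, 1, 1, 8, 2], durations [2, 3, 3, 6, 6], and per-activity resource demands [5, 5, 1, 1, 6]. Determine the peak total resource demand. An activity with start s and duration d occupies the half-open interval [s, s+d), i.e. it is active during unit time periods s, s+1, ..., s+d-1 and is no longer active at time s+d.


Each activity i is active on [start_i, start_i + duration_i).
Compute total resource usage per time slot:
  t=0: active resources = [], total = 0
  t=1: active resources = [5, 5, 1], total = 11
  t=2: active resources = [5, 5, 1, 6], total = 17
  t=3: active resources = [5, 1, 6], total = 12
  t=4: active resources = [6], total = 6
  t=5: active resources = [6], total = 6
  t=6: active resources = [6], total = 6
  t=7: active resources = [6], total = 6
  t=8: active resources = [1], total = 1
  t=9: active resources = [1], total = 1
  t=10: active resources = [1], total = 1
  t=11: active resources = [1], total = 1
  t=12: active resources = [1], total = 1
  t=13: active resources = [1], total = 1
Peak resource demand = 17

17


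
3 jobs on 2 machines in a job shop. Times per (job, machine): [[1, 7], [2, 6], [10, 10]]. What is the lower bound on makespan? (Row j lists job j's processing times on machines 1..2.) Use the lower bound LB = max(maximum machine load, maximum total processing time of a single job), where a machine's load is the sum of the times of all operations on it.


Machine loads:
  Machine 1: 1 + 2 + 10 = 13
  Machine 2: 7 + 6 + 10 = 23
Max machine load = 23
Job totals:
  Job 1: 8
  Job 2: 8
  Job 3: 20
Max job total = 20
Lower bound = max(23, 20) = 23

23


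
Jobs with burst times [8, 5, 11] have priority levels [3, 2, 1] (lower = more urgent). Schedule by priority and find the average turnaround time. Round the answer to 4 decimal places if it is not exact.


Sort by priority (ascending = highest first):
Order: [(1, 11), (2, 5), (3, 8)]
Completion times:
  Priority 1, burst=11, C=11
  Priority 2, burst=5, C=16
  Priority 3, burst=8, C=24
Average turnaround = 51/3 = 17.0

17.0


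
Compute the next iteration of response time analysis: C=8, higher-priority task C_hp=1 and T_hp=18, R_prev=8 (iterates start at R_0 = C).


R_next = C + ceil(R_prev / T_hp) * C_hp
ceil(8 / 18) = ceil(0.4444) = 1
Interference = 1 * 1 = 1
R_next = 8 + 1 = 9

9


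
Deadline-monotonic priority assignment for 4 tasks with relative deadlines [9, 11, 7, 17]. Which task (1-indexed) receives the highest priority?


Sort tasks by relative deadline (ascending):
  Task 3: deadline = 7
  Task 1: deadline = 9
  Task 2: deadline = 11
  Task 4: deadline = 17
Priority order (highest first): [3, 1, 2, 4]
Highest priority task = 3

3


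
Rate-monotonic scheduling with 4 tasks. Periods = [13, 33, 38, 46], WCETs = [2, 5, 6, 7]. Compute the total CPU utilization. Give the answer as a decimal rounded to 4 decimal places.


Compute individual utilizations (exact fractions):
  Task 1: C/T = 2/13 (approx. 0.1538)
  Task 2: C/T = 5/33 (approx. 0.1515)
  Task 3: C/T = 6/38 = 3/19 (approx. 0.1579)
  Task 4: C/T = 7/46 (approx. 0.1522)
Total utilization U = 2/13 + 5/33 + 3/19 + 7/46 = 230753/374946
Rounded to 4 decimal places: U = 0.6154
RM (Liu & Layland) bound for 4 tasks = 0.756828; compare with U = 230753/374946 (approx. 0.615430)
U <= bound, so schedulable by RM sufficient condition.

0.6154


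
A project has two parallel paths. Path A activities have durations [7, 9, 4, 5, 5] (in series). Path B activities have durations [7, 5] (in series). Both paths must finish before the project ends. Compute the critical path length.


Path A total = 7 + 9 + 4 + 5 + 5 = 30
Path B total = 7 + 5 = 12
Critical path = longest path = max(30, 12) = 30

30


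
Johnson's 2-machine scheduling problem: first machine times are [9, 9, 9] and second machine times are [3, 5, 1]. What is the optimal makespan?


Apply Johnson's rule:
  Group 1 (a <= b): []
  Group 2 (a > b): [(2, 9, 5), (1, 9, 3), (3, 9, 1)]
Optimal job order: [2, 1, 3]
Schedule:
  Job 2: M1 done at 9, M2 done at 14
  Job 1: M1 done at 18, M2 done at 21
  Job 3: M1 done at 27, M2 done at 28
Makespan = 28

28


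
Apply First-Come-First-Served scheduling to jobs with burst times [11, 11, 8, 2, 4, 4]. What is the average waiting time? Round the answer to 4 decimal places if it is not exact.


FCFS order (as given): [11, 11, 8, 2, 4, 4]
Waiting times:
  Job 1: wait = 0
  Job 2: wait = 11
  Job 3: wait = 22
  Job 4: wait = 30
  Job 5: wait = 32
  Job 6: wait = 36
Sum of waiting times = 131
Average waiting time = 131/6 = 21.8333

21.8333


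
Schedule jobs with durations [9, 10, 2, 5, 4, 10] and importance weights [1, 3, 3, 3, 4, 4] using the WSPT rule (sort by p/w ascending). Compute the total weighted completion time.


Compute p/w ratios and sort ascending (WSPT): [(2, 3), (4, 4), (5, 3), (10, 4), (10, 3), (9, 1)]
Compute weighted completion times:
  Job (p=2,w=3): C=2, w*C=3*2=6
  Job (p=4,w=4): C=6, w*C=4*6=24
  Job (p=5,w=3): C=11, w*C=3*11=33
  Job (p=10,w=4): C=21, w*C=4*21=84
  Job (p=10,w=3): C=31, w*C=3*31=93
  Job (p=9,w=1): C=40, w*C=1*40=40
Total weighted completion time = 280

280


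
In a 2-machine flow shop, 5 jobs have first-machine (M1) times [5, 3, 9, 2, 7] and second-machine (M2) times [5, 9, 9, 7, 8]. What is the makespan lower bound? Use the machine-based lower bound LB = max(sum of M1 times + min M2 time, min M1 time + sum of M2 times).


LB1 = sum(M1 times) + min(M2 times) = 26 + 5 = 31
LB2 = min(M1 times) + sum(M2 times) = 2 + 38 = 40
Lower bound = max(LB1, LB2) = max(31, 40) = 40

40


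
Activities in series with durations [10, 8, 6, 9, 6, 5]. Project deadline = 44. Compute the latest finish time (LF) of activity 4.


LF(activity 4) = deadline - sum of successor durations
Successors: activities 5 through 6 with durations [6, 5]
Sum of successor durations = 11
LF = 44 - 11 = 33

33


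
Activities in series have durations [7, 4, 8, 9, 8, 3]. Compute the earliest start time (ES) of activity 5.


Activity 5 starts after activities 1 through 4 complete.
Predecessor durations: [7, 4, 8, 9]
ES = 7 + 4 + 8 + 9 = 28

28


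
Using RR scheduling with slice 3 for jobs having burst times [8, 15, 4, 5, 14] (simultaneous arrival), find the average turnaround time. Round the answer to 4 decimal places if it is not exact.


Time quantum = 3
Execution trace:
  J1 runs 3 units, time = 3
  J2 runs 3 units, time = 6
  J3 runs 3 units, time = 9
  J4 runs 3 units, time = 12
  J5 runs 3 units, time = 15
  J1 runs 3 units, time = 18
  J2 runs 3 units, time = 21
  J3 runs 1 units, time = 22
  J4 runs 2 units, time = 24
  J5 runs 3 units, time = 27
  J1 runs 2 units, time = 29
  J2 runs 3 units, time = 32
  J5 runs 3 units, time = 35
  J2 runs 3 units, time = 38
  J5 runs 3 units, time = 41
  J2 runs 3 units, time = 44
  J5 runs 2 units, time = 46
Finish times: [29, 44, 22, 24, 46]
Average turnaround = 165/5 = 33.0

33.0


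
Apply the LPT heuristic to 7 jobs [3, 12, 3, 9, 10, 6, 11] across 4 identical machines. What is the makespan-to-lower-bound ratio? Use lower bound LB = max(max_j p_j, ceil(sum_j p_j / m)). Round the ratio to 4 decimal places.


LPT order: [12, 11, 10, 9, 6, 3, 3]
Machine loads after assignment: [12, 14, 13, 15]
LPT makespan = 15
Lower bound = max(max_job, ceil(total/4)) = max(12, 14) = 14
Ratio = 15 / 14 = 1.0714

1.0714


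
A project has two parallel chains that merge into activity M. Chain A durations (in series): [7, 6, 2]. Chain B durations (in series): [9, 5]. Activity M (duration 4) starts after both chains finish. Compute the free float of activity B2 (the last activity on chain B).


ES(B2) = sum of predecessors on chain B = 9
EF(B2) = ES + duration = 9 + 5 = 14
Successor of B2 is M. ES(M) = max(sum(A), sum(B)) = max(15, 14) = 15
Free float = ES(successor) - EF(current) = 15 - 14 = 1

1


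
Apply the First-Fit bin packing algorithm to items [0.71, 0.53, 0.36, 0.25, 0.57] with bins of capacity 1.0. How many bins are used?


Place items sequentially using First-Fit:
  Item 0.71 -> new Bin 1
  Item 0.53 -> new Bin 2
  Item 0.36 -> Bin 2 (now 0.89)
  Item 0.25 -> Bin 1 (now 0.96)
  Item 0.57 -> new Bin 3
Total bins used = 3

3


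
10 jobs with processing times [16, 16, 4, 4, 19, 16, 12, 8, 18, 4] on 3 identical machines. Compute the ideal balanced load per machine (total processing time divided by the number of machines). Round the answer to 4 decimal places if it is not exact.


Total processing time = 16 + 16 + 4 + 4 + 19 + 16 + 12 + 8 + 18 + 4 = 117
Number of machines = 3
Ideal balanced load = 117 / 3 = 39.0

39.0


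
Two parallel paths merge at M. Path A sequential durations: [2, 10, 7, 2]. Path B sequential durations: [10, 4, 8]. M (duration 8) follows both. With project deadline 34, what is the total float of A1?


Forward pass: ES(A1) = sum of predecessors on chain A = 0
EF = ES + duration = 0 + 2 = 2
Backward pass: LF(M) = deadline = 34; LS(M) = 34 - 8 = 26
LF(A1) = LS(M) - sum(successors on chain A) = 26 - 19 = 7
LS = LF - duration = 7 - 2 = 5
Total float = LS - ES = 5 - 0 = 5

5


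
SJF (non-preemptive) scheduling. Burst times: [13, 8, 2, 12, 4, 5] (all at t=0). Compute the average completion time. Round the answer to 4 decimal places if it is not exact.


SJF order (ascending): [2, 4, 5, 8, 12, 13]
Completion times:
  Job 1: burst=2, C=2
  Job 2: burst=4, C=6
  Job 3: burst=5, C=11
  Job 4: burst=8, C=19
  Job 5: burst=12, C=31
  Job 6: burst=13, C=44
Average completion = 113/6 = 18.8333

18.8333


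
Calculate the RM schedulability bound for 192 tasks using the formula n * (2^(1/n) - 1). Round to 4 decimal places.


Compute 2^(1/192) = 1.0036166660
Subtract 1: 1.0036166660 - 1 = 0.0036166660
Multiply by n: 192 * 0.0036166660 = 0.6943998720
Round to 4 dp: 0.6944

0.6944


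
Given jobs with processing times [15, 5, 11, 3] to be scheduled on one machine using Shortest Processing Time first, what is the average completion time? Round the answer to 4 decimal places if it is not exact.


Sort jobs by processing time (SPT order): [3, 5, 11, 15]
Compute completion times sequentially:
  Job 1: processing = 3, completes at 3
  Job 2: processing = 5, completes at 8
  Job 3: processing = 11, completes at 19
  Job 4: processing = 15, completes at 34
Sum of completion times = 64
Average completion time = 64/4 = 16.0

16.0


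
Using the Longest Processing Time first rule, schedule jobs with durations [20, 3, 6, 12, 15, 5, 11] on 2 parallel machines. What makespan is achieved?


Sort jobs in decreasing order (LPT): [20, 15, 12, 11, 6, 5, 3]
Assign each job to the least loaded machine:
  Machine 1: jobs [20, 11, 5], load = 36
  Machine 2: jobs [15, 12, 6, 3], load = 36
Makespan = max load = 36

36


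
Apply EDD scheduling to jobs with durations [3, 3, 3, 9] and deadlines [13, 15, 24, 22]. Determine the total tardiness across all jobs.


Sort by due date (EDD order): [(3, 13), (3, 15), (9, 22), (3, 24)]
Compute completion times and tardiness:
  Job 1: p=3, d=13, C=3, tardiness=max(0,3-13)=0
  Job 2: p=3, d=15, C=6, tardiness=max(0,6-15)=0
  Job 3: p=9, d=22, C=15, tardiness=max(0,15-22)=0
  Job 4: p=3, d=24, C=18, tardiness=max(0,18-24)=0
Total tardiness = 0

0


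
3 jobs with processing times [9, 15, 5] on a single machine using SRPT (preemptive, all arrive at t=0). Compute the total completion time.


Since all jobs arrive at t=0, SRPT equals SPT ordering.
SPT order: [5, 9, 15]
Completion times:
  Job 1: p=5, C=5
  Job 2: p=9, C=14
  Job 3: p=15, C=29
Total completion time = 5 + 14 + 29 = 48

48


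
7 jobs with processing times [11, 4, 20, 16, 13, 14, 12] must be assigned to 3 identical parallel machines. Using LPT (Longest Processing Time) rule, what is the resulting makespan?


Sort jobs in decreasing order (LPT): [20, 16, 14, 13, 12, 11, 4]
Assign each job to the least loaded machine:
  Machine 1: jobs [20, 11], load = 31
  Machine 2: jobs [16, 12], load = 28
  Machine 3: jobs [14, 13, 4], load = 31
Makespan = max load = 31

31


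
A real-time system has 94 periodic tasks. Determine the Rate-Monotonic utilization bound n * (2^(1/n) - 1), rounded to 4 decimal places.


Compute 2^(1/94) = 1.0074011604
Subtract 1: 1.0074011604 - 1 = 0.0074011604
Multiply by n: 94 * 0.0074011604 = 0.6957090776
Round to 4 dp: 0.6957

0.6957


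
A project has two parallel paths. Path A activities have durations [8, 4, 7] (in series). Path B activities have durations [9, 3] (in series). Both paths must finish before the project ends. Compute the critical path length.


Path A total = 8 + 4 + 7 = 19
Path B total = 9 + 3 = 12
Critical path = longest path = max(19, 12) = 19

19


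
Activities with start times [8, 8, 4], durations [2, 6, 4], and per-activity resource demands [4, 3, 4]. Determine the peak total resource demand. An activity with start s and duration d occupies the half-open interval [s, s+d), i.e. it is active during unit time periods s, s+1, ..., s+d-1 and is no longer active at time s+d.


Each activity i is active on [start_i, start_i + duration_i).
Compute total resource usage per time slot:
  t=0: active resources = [], total = 0
  t=1: active resources = [], total = 0
  t=2: active resources = [], total = 0
  t=3: active resources = [], total = 0
  t=4: active resources = [4], total = 4
  t=5: active resources = [4], total = 4
  t=6: active resources = [4], total = 4
  t=7: active resources = [4], total = 4
  t=8: active resources = [4, 3], total = 7
  t=9: active resources = [4, 3], total = 7
  t=10: active resources = [3], total = 3
  t=11: active resources = [3], total = 3
  t=12: active resources = [3], total = 3
  t=13: active resources = [3], total = 3
Peak resource demand = 7

7


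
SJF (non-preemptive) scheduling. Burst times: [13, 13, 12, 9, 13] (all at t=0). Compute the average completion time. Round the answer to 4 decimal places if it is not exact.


SJF order (ascending): [9, 12, 13, 13, 13]
Completion times:
  Job 1: burst=9, C=9
  Job 2: burst=12, C=21
  Job 3: burst=13, C=34
  Job 4: burst=13, C=47
  Job 5: burst=13, C=60
Average completion = 171/5 = 34.2

34.2


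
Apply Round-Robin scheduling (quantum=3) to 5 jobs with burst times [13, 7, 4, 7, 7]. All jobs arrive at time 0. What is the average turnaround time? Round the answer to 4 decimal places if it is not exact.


Time quantum = 3
Execution trace:
  J1 runs 3 units, time = 3
  J2 runs 3 units, time = 6
  J3 runs 3 units, time = 9
  J4 runs 3 units, time = 12
  J5 runs 3 units, time = 15
  J1 runs 3 units, time = 18
  J2 runs 3 units, time = 21
  J3 runs 1 units, time = 22
  J4 runs 3 units, time = 25
  J5 runs 3 units, time = 28
  J1 runs 3 units, time = 31
  J2 runs 1 units, time = 32
  J4 runs 1 units, time = 33
  J5 runs 1 units, time = 34
  J1 runs 3 units, time = 37
  J1 runs 1 units, time = 38
Finish times: [38, 32, 22, 33, 34]
Average turnaround = 159/5 = 31.8

31.8


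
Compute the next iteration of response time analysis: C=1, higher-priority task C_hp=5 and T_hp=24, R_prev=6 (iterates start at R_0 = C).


R_next = C + ceil(R_prev / T_hp) * C_hp
ceil(6 / 24) = ceil(0.25) = 1
Interference = 1 * 5 = 5
R_next = 1 + 5 = 6
R_next = R_prev, so the iteration has converged (response time = 6).

6


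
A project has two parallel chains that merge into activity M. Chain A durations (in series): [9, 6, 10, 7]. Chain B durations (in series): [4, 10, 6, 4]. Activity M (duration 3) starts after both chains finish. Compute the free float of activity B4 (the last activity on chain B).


ES(B4) = sum of predecessors on chain B = 20
EF(B4) = ES + duration = 20 + 4 = 24
Successor of B4 is M. ES(M) = max(sum(A), sum(B)) = max(32, 24) = 32
Free float = ES(successor) - EF(current) = 32 - 24 = 8

8


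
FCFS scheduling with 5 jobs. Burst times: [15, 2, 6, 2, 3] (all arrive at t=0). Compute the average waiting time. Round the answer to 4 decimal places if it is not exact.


FCFS order (as given): [15, 2, 6, 2, 3]
Waiting times:
  Job 1: wait = 0
  Job 2: wait = 15
  Job 3: wait = 17
  Job 4: wait = 23
  Job 5: wait = 25
Sum of waiting times = 80
Average waiting time = 80/5 = 16.0

16.0


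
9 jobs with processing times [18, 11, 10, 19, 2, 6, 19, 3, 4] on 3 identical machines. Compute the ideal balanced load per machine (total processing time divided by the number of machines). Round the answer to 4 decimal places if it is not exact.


Total processing time = 18 + 11 + 10 + 19 + 2 + 6 + 19 + 3 + 4 = 92
Number of machines = 3
Ideal balanced load = 92 / 3 = 30.6667

30.6667


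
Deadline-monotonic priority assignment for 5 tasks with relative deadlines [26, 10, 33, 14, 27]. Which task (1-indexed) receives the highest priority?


Sort tasks by relative deadline (ascending):
  Task 2: deadline = 10
  Task 4: deadline = 14
  Task 1: deadline = 26
  Task 5: deadline = 27
  Task 3: deadline = 33
Priority order (highest first): [2, 4, 1, 5, 3]
Highest priority task = 2

2


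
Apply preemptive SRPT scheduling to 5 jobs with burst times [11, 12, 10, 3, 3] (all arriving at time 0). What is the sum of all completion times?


Since all jobs arrive at t=0, SRPT equals SPT ordering.
SPT order: [3, 3, 10, 11, 12]
Completion times:
  Job 1: p=3, C=3
  Job 2: p=3, C=6
  Job 3: p=10, C=16
  Job 4: p=11, C=27
  Job 5: p=12, C=39
Total completion time = 3 + 6 + 16 + 27 + 39 = 91

91


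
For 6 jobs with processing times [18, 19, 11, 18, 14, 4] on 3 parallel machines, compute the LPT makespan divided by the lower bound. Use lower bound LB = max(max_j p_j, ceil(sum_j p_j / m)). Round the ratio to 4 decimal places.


LPT order: [19, 18, 18, 14, 11, 4]
Machine loads after assignment: [23, 32, 29]
LPT makespan = 32
Lower bound = max(max_job, ceil(total/3)) = max(19, 28) = 28
Ratio = 32 / 28 = 1.1429

1.1429


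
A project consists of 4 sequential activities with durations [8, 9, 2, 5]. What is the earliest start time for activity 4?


Activity 4 starts after activities 1 through 3 complete.
Predecessor durations: [8, 9, 2]
ES = 8 + 9 + 2 = 19

19


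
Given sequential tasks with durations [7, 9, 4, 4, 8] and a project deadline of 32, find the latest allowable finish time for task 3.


LF(activity 3) = deadline - sum of successor durations
Successors: activities 4 through 5 with durations [4, 8]
Sum of successor durations = 12
LF = 32 - 12 = 20

20


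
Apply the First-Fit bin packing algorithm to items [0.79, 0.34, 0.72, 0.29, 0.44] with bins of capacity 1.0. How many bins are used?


Place items sequentially using First-Fit:
  Item 0.79 -> new Bin 1
  Item 0.34 -> new Bin 2
  Item 0.72 -> new Bin 3
  Item 0.29 -> Bin 2 (now 0.63)
  Item 0.44 -> new Bin 4
Total bins used = 4

4


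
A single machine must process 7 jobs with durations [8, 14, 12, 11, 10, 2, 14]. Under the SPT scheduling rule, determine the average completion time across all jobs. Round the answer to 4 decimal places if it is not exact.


Sort jobs by processing time (SPT order): [2, 8, 10, 11, 12, 14, 14]
Compute completion times sequentially:
  Job 1: processing = 2, completes at 2
  Job 2: processing = 8, completes at 10
  Job 3: processing = 10, completes at 20
  Job 4: processing = 11, completes at 31
  Job 5: processing = 12, completes at 43
  Job 6: processing = 14, completes at 57
  Job 7: processing = 14, completes at 71
Sum of completion times = 234
Average completion time = 234/7 = 33.4286

33.4286


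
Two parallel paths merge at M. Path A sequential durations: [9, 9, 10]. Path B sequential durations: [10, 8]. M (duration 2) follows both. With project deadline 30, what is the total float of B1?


Forward pass: ES(B1) = sum of predecessors on chain B = 0
EF = ES + duration = 0 + 10 = 10
Backward pass: LF(M) = deadline = 30; LS(M) = 30 - 2 = 28
LF(B1) = LS(M) - sum(successors on chain B) = 28 - 8 = 20
LS = LF - duration = 20 - 10 = 10
Total float = LS - ES = 10 - 0 = 10

10


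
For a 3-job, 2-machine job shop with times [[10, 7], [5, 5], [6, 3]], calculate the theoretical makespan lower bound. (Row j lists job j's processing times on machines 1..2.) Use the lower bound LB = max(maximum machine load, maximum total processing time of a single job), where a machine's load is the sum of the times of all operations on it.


Machine loads:
  Machine 1: 10 + 5 + 6 = 21
  Machine 2: 7 + 5 + 3 = 15
Max machine load = 21
Job totals:
  Job 1: 17
  Job 2: 10
  Job 3: 9
Max job total = 17
Lower bound = max(21, 17) = 21

21


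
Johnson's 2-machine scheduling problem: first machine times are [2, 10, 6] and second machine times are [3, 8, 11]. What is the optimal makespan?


Apply Johnson's rule:
  Group 1 (a <= b): [(1, 2, 3), (3, 6, 11)]
  Group 2 (a > b): [(2, 10, 8)]
Optimal job order: [1, 3, 2]
Schedule:
  Job 1: M1 done at 2, M2 done at 5
  Job 3: M1 done at 8, M2 done at 19
  Job 2: M1 done at 18, M2 done at 27
Makespan = 27

27


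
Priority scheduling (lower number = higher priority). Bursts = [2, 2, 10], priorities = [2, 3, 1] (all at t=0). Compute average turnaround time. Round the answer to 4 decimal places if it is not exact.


Sort by priority (ascending = highest first):
Order: [(1, 10), (2, 2), (3, 2)]
Completion times:
  Priority 1, burst=10, C=10
  Priority 2, burst=2, C=12
  Priority 3, burst=2, C=14
Average turnaround = 36/3 = 12.0

12.0


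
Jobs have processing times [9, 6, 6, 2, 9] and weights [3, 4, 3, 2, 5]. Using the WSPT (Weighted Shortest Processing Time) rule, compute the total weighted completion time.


Compute p/w ratios and sort ascending (WSPT): [(2, 2), (6, 4), (9, 5), (6, 3), (9, 3)]
Compute weighted completion times:
  Job (p=2,w=2): C=2, w*C=2*2=4
  Job (p=6,w=4): C=8, w*C=4*8=32
  Job (p=9,w=5): C=17, w*C=5*17=85
  Job (p=6,w=3): C=23, w*C=3*23=69
  Job (p=9,w=3): C=32, w*C=3*32=96
Total weighted completion time = 286

286


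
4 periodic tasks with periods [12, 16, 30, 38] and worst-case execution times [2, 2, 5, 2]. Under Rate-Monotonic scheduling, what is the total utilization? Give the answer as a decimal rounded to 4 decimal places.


Compute individual utilizations (exact fractions):
  Task 1: C/T = 2/12 = 1/6 (approx. 0.1667)
  Task 2: C/T = 2/16 = 1/8 (approx. 0.125)
  Task 3: C/T = 5/30 = 1/6 (approx. 0.1667)
  Task 4: C/T = 2/38 = 1/19 (approx. 0.0526)
Total utilization U = 1/6 + 1/8 + 1/6 + 1/19 = 233/456
Rounded to 4 decimal places: U = 0.5110
RM (Liu & Layland) bound for 4 tasks = 0.756828; compare with U = 233/456 (approx. 0.510965)
U <= bound, so schedulable by RM sufficient condition.

0.5110


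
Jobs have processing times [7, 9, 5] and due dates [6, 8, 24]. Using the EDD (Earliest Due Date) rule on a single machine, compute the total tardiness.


Sort by due date (EDD order): [(7, 6), (9, 8), (5, 24)]
Compute completion times and tardiness:
  Job 1: p=7, d=6, C=7, tardiness=max(0,7-6)=1
  Job 2: p=9, d=8, C=16, tardiness=max(0,16-8)=8
  Job 3: p=5, d=24, C=21, tardiness=max(0,21-24)=0
Total tardiness = 9

9


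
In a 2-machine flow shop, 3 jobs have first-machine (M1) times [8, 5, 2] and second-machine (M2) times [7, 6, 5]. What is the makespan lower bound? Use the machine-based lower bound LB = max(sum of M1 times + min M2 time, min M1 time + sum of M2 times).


LB1 = sum(M1 times) + min(M2 times) = 15 + 5 = 20
LB2 = min(M1 times) + sum(M2 times) = 2 + 18 = 20
Lower bound = max(LB1, LB2) = max(20, 20) = 20

20


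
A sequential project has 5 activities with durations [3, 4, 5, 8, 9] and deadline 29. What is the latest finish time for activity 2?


LF(activity 2) = deadline - sum of successor durations
Successors: activities 3 through 5 with durations [5, 8, 9]
Sum of successor durations = 22
LF = 29 - 22 = 7

7


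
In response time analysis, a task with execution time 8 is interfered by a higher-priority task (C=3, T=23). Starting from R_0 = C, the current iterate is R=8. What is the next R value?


R_next = C + ceil(R_prev / T_hp) * C_hp
ceil(8 / 23) = ceil(0.3478) = 1
Interference = 1 * 3 = 3
R_next = 8 + 3 = 11

11


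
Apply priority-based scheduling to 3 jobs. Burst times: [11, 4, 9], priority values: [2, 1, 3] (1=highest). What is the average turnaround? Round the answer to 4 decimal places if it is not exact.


Sort by priority (ascending = highest first):
Order: [(1, 4), (2, 11), (3, 9)]
Completion times:
  Priority 1, burst=4, C=4
  Priority 2, burst=11, C=15
  Priority 3, burst=9, C=24
Average turnaround = 43/3 = 14.3333

14.3333


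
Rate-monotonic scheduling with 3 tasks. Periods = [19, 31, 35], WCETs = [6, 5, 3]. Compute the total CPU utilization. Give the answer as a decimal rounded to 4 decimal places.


Compute individual utilizations (exact fractions):
  Task 1: C/T = 6/19 (approx. 0.3158)
  Task 2: C/T = 5/31 (approx. 0.1613)
  Task 3: C/T = 3/35 (approx. 0.0857)
Total utilization U = 6/19 + 5/31 + 3/35 = 11602/20615
Rounded to 4 decimal places: U = 0.5628
RM (Liu & Layland) bound for 3 tasks = 0.779763; compare with U = 11602/20615 (approx. 0.562794)
U <= bound, so schedulable by RM sufficient condition.

0.5628


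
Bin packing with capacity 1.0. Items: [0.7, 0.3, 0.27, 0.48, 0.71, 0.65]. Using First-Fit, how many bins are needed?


Place items sequentially using First-Fit:
  Item 0.7 -> new Bin 1
  Item 0.3 -> Bin 1 (now 1.0)
  Item 0.27 -> new Bin 2
  Item 0.48 -> Bin 2 (now 0.75)
  Item 0.71 -> new Bin 3
  Item 0.65 -> new Bin 4
Total bins used = 4

4


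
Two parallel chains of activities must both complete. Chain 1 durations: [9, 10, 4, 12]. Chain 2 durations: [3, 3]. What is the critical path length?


Path A total = 9 + 10 + 4 + 12 = 35
Path B total = 3 + 3 = 6
Critical path = longest path = max(35, 6) = 35

35


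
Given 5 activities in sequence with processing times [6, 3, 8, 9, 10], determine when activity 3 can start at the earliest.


Activity 3 starts after activities 1 through 2 complete.
Predecessor durations: [6, 3]
ES = 6 + 3 = 9

9


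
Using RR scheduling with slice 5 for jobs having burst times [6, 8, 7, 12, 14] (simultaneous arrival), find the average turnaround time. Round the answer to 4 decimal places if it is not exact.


Time quantum = 5
Execution trace:
  J1 runs 5 units, time = 5
  J2 runs 5 units, time = 10
  J3 runs 5 units, time = 15
  J4 runs 5 units, time = 20
  J5 runs 5 units, time = 25
  J1 runs 1 units, time = 26
  J2 runs 3 units, time = 29
  J3 runs 2 units, time = 31
  J4 runs 5 units, time = 36
  J5 runs 5 units, time = 41
  J4 runs 2 units, time = 43
  J5 runs 4 units, time = 47
Finish times: [26, 29, 31, 43, 47]
Average turnaround = 176/5 = 35.2

35.2


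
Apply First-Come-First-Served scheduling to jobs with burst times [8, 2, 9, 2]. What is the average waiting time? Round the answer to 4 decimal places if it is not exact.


FCFS order (as given): [8, 2, 9, 2]
Waiting times:
  Job 1: wait = 0
  Job 2: wait = 8
  Job 3: wait = 10
  Job 4: wait = 19
Sum of waiting times = 37
Average waiting time = 37/4 = 9.25

9.25


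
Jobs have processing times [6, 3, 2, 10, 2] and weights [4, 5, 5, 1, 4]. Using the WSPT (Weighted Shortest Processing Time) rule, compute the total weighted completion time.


Compute p/w ratios and sort ascending (WSPT): [(2, 5), (2, 4), (3, 5), (6, 4), (10, 1)]
Compute weighted completion times:
  Job (p=2,w=5): C=2, w*C=5*2=10
  Job (p=2,w=4): C=4, w*C=4*4=16
  Job (p=3,w=5): C=7, w*C=5*7=35
  Job (p=6,w=4): C=13, w*C=4*13=52
  Job (p=10,w=1): C=23, w*C=1*23=23
Total weighted completion time = 136

136


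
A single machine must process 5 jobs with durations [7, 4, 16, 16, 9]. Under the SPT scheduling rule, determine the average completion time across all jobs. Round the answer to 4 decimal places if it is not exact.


Sort jobs by processing time (SPT order): [4, 7, 9, 16, 16]
Compute completion times sequentially:
  Job 1: processing = 4, completes at 4
  Job 2: processing = 7, completes at 11
  Job 3: processing = 9, completes at 20
  Job 4: processing = 16, completes at 36
  Job 5: processing = 16, completes at 52
Sum of completion times = 123
Average completion time = 123/5 = 24.6

24.6


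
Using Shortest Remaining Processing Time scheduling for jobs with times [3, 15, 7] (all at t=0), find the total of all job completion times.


Since all jobs arrive at t=0, SRPT equals SPT ordering.
SPT order: [3, 7, 15]
Completion times:
  Job 1: p=3, C=3
  Job 2: p=7, C=10
  Job 3: p=15, C=25
Total completion time = 3 + 10 + 25 = 38

38


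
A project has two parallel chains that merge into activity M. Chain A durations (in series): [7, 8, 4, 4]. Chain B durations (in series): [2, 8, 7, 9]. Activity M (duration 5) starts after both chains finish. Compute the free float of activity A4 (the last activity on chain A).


ES(A4) = sum of predecessors on chain A = 19
EF(A4) = ES + duration = 19 + 4 = 23
Successor of A4 is M. ES(M) = max(sum(A), sum(B)) = max(23, 26) = 26
Free float = ES(successor) - EF(current) = 26 - 23 = 3

3


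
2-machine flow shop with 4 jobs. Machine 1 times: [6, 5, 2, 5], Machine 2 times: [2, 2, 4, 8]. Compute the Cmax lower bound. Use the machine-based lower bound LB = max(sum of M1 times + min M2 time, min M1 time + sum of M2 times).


LB1 = sum(M1 times) + min(M2 times) = 18 + 2 = 20
LB2 = min(M1 times) + sum(M2 times) = 2 + 16 = 18
Lower bound = max(LB1, LB2) = max(20, 18) = 20

20


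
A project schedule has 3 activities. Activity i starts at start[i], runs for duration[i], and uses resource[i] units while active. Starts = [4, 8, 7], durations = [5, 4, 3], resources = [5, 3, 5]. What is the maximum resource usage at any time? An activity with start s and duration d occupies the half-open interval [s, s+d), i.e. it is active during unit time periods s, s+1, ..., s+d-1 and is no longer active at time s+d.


Each activity i is active on [start_i, start_i + duration_i).
Compute total resource usage per time slot:
  t=0: active resources = [], total = 0
  t=1: active resources = [], total = 0
  t=2: active resources = [], total = 0
  t=3: active resources = [], total = 0
  t=4: active resources = [5], total = 5
  t=5: active resources = [5], total = 5
  t=6: active resources = [5], total = 5
  t=7: active resources = [5, 5], total = 10
  t=8: active resources = [5, 3, 5], total = 13
  t=9: active resources = [3, 5], total = 8
  t=10: active resources = [3], total = 3
  t=11: active resources = [3], total = 3
Peak resource demand = 13

13


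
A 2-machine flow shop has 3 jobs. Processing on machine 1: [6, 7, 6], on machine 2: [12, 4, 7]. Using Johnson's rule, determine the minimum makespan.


Apply Johnson's rule:
  Group 1 (a <= b): [(1, 6, 12), (3, 6, 7)]
  Group 2 (a > b): [(2, 7, 4)]
Optimal job order: [1, 3, 2]
Schedule:
  Job 1: M1 done at 6, M2 done at 18
  Job 3: M1 done at 12, M2 done at 25
  Job 2: M1 done at 19, M2 done at 29
Makespan = 29

29


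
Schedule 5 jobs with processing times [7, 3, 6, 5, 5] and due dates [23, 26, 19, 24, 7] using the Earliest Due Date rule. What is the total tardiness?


Sort by due date (EDD order): [(5, 7), (6, 19), (7, 23), (5, 24), (3, 26)]
Compute completion times and tardiness:
  Job 1: p=5, d=7, C=5, tardiness=max(0,5-7)=0
  Job 2: p=6, d=19, C=11, tardiness=max(0,11-19)=0
  Job 3: p=7, d=23, C=18, tardiness=max(0,18-23)=0
  Job 4: p=5, d=24, C=23, tardiness=max(0,23-24)=0
  Job 5: p=3, d=26, C=26, tardiness=max(0,26-26)=0
Total tardiness = 0

0


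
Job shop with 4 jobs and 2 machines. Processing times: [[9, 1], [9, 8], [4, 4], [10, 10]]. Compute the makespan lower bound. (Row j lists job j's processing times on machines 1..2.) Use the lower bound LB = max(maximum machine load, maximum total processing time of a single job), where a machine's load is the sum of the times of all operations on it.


Machine loads:
  Machine 1: 9 + 9 + 4 + 10 = 32
  Machine 2: 1 + 8 + 4 + 10 = 23
Max machine load = 32
Job totals:
  Job 1: 10
  Job 2: 17
  Job 3: 8
  Job 4: 20
Max job total = 20
Lower bound = max(32, 20) = 32

32


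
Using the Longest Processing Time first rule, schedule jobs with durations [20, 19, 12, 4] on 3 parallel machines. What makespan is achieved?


Sort jobs in decreasing order (LPT): [20, 19, 12, 4]
Assign each job to the least loaded machine:
  Machine 1: jobs [20], load = 20
  Machine 2: jobs [19], load = 19
  Machine 3: jobs [12, 4], load = 16
Makespan = max load = 20

20


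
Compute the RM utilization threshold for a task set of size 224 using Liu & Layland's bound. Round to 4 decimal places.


Compute 2^(1/224) = 1.0030991997
Subtract 1: 1.0030991997 - 1 = 0.0030991997
Multiply by n: 224 * 0.0030991997 = 0.6942207328
Round to 4 dp: 0.6942

0.6942


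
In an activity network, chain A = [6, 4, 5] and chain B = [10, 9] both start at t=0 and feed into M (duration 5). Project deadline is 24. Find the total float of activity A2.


Forward pass: ES(A2) = sum of predecessors on chain A = 6
EF = ES + duration = 6 + 4 = 10
Backward pass: LF(M) = deadline = 24; LS(M) = 24 - 5 = 19
LF(A2) = LS(M) - sum(successors on chain A) = 19 - 5 = 14
LS = LF - duration = 14 - 4 = 10
Total float = LS - ES = 10 - 6 = 4

4


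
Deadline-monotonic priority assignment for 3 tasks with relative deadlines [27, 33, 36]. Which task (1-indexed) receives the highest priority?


Sort tasks by relative deadline (ascending):
  Task 1: deadline = 27
  Task 2: deadline = 33
  Task 3: deadline = 36
Priority order (highest first): [1, 2, 3]
Highest priority task = 1

1


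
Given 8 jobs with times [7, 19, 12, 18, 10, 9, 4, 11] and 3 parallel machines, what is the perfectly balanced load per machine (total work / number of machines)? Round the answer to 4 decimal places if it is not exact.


Total processing time = 7 + 19 + 12 + 18 + 10 + 9 + 4 + 11 = 90
Number of machines = 3
Ideal balanced load = 90 / 3 = 30.0

30.0


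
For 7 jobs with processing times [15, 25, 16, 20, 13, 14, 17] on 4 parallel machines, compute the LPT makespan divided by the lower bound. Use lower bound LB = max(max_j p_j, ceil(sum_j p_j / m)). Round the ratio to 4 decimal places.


LPT order: [25, 20, 17, 16, 15, 14, 13]
Machine loads after assignment: [25, 33, 31, 31]
LPT makespan = 33
Lower bound = max(max_job, ceil(total/4)) = max(25, 30) = 30
Ratio = 33 / 30 = 1.1

1.1


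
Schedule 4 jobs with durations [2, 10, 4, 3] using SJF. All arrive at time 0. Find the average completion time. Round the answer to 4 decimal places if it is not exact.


SJF order (ascending): [2, 3, 4, 10]
Completion times:
  Job 1: burst=2, C=2
  Job 2: burst=3, C=5
  Job 3: burst=4, C=9
  Job 4: burst=10, C=19
Average completion = 35/4 = 8.75

8.75


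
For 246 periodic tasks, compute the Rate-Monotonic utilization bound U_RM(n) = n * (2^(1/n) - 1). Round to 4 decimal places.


Compute 2^(1/246) = 1.0028216448
Subtract 1: 1.0028216448 - 1 = 0.0028216448
Multiply by n: 246 * 0.0028216448 = 0.6941246208
Round to 4 dp: 0.6941

0.6941


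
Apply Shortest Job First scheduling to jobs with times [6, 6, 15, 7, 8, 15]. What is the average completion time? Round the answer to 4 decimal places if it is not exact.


SJF order (ascending): [6, 6, 7, 8, 15, 15]
Completion times:
  Job 1: burst=6, C=6
  Job 2: burst=6, C=12
  Job 3: burst=7, C=19
  Job 4: burst=8, C=27
  Job 5: burst=15, C=42
  Job 6: burst=15, C=57
Average completion = 163/6 = 27.1667

27.1667


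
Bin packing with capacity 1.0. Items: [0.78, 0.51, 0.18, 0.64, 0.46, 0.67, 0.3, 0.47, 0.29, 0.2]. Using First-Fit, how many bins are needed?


Place items sequentially using First-Fit:
  Item 0.78 -> new Bin 1
  Item 0.51 -> new Bin 2
  Item 0.18 -> Bin 1 (now 0.96)
  Item 0.64 -> new Bin 3
  Item 0.46 -> Bin 2 (now 0.97)
  Item 0.67 -> new Bin 4
  Item 0.3 -> Bin 3 (now 0.94)
  Item 0.47 -> new Bin 5
  Item 0.29 -> Bin 4 (now 0.96)
  Item 0.2 -> Bin 5 (now 0.67)
Total bins used = 5

5


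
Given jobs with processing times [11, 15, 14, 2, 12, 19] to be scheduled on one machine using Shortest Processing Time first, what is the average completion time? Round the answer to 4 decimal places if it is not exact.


Sort jobs by processing time (SPT order): [2, 11, 12, 14, 15, 19]
Compute completion times sequentially:
  Job 1: processing = 2, completes at 2
  Job 2: processing = 11, completes at 13
  Job 3: processing = 12, completes at 25
  Job 4: processing = 14, completes at 39
  Job 5: processing = 15, completes at 54
  Job 6: processing = 19, completes at 73
Sum of completion times = 206
Average completion time = 206/6 = 34.3333

34.3333


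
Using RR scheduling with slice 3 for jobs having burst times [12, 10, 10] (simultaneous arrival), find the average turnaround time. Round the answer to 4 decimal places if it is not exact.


Time quantum = 3
Execution trace:
  J1 runs 3 units, time = 3
  J2 runs 3 units, time = 6
  J3 runs 3 units, time = 9
  J1 runs 3 units, time = 12
  J2 runs 3 units, time = 15
  J3 runs 3 units, time = 18
  J1 runs 3 units, time = 21
  J2 runs 3 units, time = 24
  J3 runs 3 units, time = 27
  J1 runs 3 units, time = 30
  J2 runs 1 units, time = 31
  J3 runs 1 units, time = 32
Finish times: [30, 31, 32]
Average turnaround = 93/3 = 31.0

31.0


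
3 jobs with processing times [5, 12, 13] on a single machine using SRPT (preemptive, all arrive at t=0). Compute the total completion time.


Since all jobs arrive at t=0, SRPT equals SPT ordering.
SPT order: [5, 12, 13]
Completion times:
  Job 1: p=5, C=5
  Job 2: p=12, C=17
  Job 3: p=13, C=30
Total completion time = 5 + 17 + 30 = 52

52


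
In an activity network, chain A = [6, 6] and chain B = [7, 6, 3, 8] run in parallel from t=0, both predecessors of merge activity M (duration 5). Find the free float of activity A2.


ES(A2) = sum of predecessors on chain A = 6
EF(A2) = ES + duration = 6 + 6 = 12
Successor of A2 is M. ES(M) = max(sum(A), sum(B)) = max(12, 24) = 24
Free float = ES(successor) - EF(current) = 24 - 12 = 12

12


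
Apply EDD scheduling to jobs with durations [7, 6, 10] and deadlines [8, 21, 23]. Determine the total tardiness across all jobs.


Sort by due date (EDD order): [(7, 8), (6, 21), (10, 23)]
Compute completion times and tardiness:
  Job 1: p=7, d=8, C=7, tardiness=max(0,7-8)=0
  Job 2: p=6, d=21, C=13, tardiness=max(0,13-21)=0
  Job 3: p=10, d=23, C=23, tardiness=max(0,23-23)=0
Total tardiness = 0

0


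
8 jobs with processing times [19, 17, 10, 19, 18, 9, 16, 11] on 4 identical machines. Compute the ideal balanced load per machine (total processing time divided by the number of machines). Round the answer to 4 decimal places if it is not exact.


Total processing time = 19 + 17 + 10 + 19 + 18 + 9 + 16 + 11 = 119
Number of machines = 4
Ideal balanced load = 119 / 4 = 29.75

29.75


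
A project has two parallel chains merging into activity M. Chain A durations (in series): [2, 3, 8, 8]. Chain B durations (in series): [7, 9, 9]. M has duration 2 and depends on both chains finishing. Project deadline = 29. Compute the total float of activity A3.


Forward pass: ES(A3) = sum of predecessors on chain A = 5
EF = ES + duration = 5 + 8 = 13
Backward pass: LF(M) = deadline = 29; LS(M) = 29 - 2 = 27
LF(A3) = LS(M) - sum(successors on chain A) = 27 - 8 = 19
LS = LF - duration = 19 - 8 = 11
Total float = LS - ES = 11 - 5 = 6

6


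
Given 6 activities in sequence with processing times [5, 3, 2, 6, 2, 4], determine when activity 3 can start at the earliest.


Activity 3 starts after activities 1 through 2 complete.
Predecessor durations: [5, 3]
ES = 5 + 3 = 8

8


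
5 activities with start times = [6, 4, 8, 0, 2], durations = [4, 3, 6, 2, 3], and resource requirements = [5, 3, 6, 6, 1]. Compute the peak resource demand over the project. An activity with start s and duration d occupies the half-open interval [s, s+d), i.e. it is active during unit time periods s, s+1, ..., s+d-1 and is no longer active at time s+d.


Each activity i is active on [start_i, start_i + duration_i).
Compute total resource usage per time slot:
  t=0: active resources = [6], total = 6
  t=1: active resources = [6], total = 6
  t=2: active resources = [1], total = 1
  t=3: active resources = [1], total = 1
  t=4: active resources = [3, 1], total = 4
  t=5: active resources = [3], total = 3
  t=6: active resources = [5, 3], total = 8
  t=7: active resources = [5], total = 5
  t=8: active resources = [5, 6], total = 11
  t=9: active resources = [5, 6], total = 11
  t=10: active resources = [6], total = 6
  t=11: active resources = [6], total = 6
  t=12: active resources = [6], total = 6
  t=13: active resources = [6], total = 6
Peak resource demand = 11

11
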